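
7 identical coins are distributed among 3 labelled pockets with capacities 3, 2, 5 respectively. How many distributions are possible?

9

Ignoring the caps, the number of non-negative solutions to x_1+…+x_3 = 7 is C(9,2) = 36.
Subtract solutions that violate a single cap (substitute x_i' = x_i − (cap_i+1)): x_1 ≥ 4 gives C(5,2) = 10; x_2 ≥ 3 gives C(6,2) = 15; x_3 ≥ 6 gives C(3,2) = 3. Together 28.
Add back pairs where two caps are both exceeded: 1 + 0 + 0 = 1.
By inclusion–exclusion the count is 36 − 28 + 1 = 9.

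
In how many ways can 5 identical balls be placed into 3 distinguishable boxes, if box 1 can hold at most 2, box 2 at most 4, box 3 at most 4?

13

Ignoring the caps, the number of non-negative solutions to x_1+…+x_3 = 5 is C(7,2) = 21.
Subtract solutions that violate a single cap (substitute x_i' = x_i − (cap_i+1)): x_1 ≥ 3 gives C(4,2) = 6; x_2 ≥ 5 gives C(2,2) = 1; x_3 ≥ 5 gives C(2,2) = 1. Together 8.
No two caps can be exceeded simultaneously, so the pair terms are all 0.
By inclusion–exclusion the count is 21 − 8 + 0 = 13.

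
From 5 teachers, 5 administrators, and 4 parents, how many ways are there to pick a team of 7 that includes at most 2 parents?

Split by how many parents are chosen (0 through 2).
Sum: C(4,0)·C(10,7) + C(4,1)·C(10,6) + C(4,2)·C(10,5) = 120 + 840 + 1512 = 2472.

2472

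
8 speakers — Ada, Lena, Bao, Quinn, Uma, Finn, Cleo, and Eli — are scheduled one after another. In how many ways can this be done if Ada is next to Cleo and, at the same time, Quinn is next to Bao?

Treat {Ada,Cleo} as one block (2 orders) and {Quinn,Bao} as another (2 orders).
That leaves 6 units to arrange: 2 × 2 × 6! = 4 × 720 = 2880.

2880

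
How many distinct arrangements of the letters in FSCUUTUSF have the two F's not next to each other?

11760

Total arrangements of FSCUUTUSF: 9!/(3!·2!·2!) = 15120.
If the two F's are adjacent, glue them into one block, leaving 8 items to arrange: (8)!/(3!·2!) = 3360 ways.
Hence 15120 − 3360 = 11760.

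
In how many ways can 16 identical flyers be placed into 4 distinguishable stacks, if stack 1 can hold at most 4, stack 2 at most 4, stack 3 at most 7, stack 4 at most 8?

100

Without the upper bounds there are C(19,3) = 969 ways to split 16 among 4 stacks.
Subtract solutions that violate a single cap (substitute x_i' = x_i − (cap_i+1)): x_1 ≥ 5 gives C(14,3) = 364; x_2 ≥ 5 gives C(14,3) = 364; x_3 ≥ 8 gives C(11,3) = 165; x_4 ≥ 9 gives C(10,3) = 120. Together 1013.
Add back pairs where two caps are both exceeded: 84 + 20 + 10 + 20 + 10 + 0 = 144.
By inclusion–exclusion the count is 969 − 1013 + 144 = 100.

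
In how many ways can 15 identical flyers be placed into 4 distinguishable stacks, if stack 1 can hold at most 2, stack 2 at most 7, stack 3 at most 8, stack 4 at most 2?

Ignoring the caps, the number of non-negative solutions to x_1+…+x_4 = 15 is C(18,3) = 816.
Subtract solutions that violate a single cap (substitute x_i' = x_i − (cap_i+1)): x_1 ≥ 3 gives C(15,3) = 455; x_2 ≥ 8 gives C(10,3) = 120; x_3 ≥ 9 gives C(9,3) = 84; x_4 ≥ 3 gives C(15,3) = 455. Together 1114.
Add back pairs where two caps are both exceeded: 35 + 20 + 220 + 0 + 35 + 20 = 330.
Subtract triples: 0 + 4 + 1 + 0 = 5.
By inclusion–exclusion the count is 816 − 1114 + 330 − 5 = 27.

27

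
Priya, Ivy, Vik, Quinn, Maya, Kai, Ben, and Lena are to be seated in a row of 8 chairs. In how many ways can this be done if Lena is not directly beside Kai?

There are 8! = 40320 arrangements in all. If Lena and Kai are adjacent, merging them into one block gives 2·(7)! = 10080 arrangements.
So 40320 − 10080 = 30240 arrangements keep them apart.

30240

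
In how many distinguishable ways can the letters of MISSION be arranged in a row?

1260

The 7 letters of MISSION have repeats: I appearing twice and S appearing twice.
Dividing 7! = 5040 by 2!·2! = 4 for the repeated letters gives 1260.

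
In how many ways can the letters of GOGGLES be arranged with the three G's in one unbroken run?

Treat the 3 copies of G as a single block. The multiset to arrange is then {GGG, E, L, O, S}, 5 items in all.
All 5 items are distinct, so there are (5)! = 120 arrangements.

120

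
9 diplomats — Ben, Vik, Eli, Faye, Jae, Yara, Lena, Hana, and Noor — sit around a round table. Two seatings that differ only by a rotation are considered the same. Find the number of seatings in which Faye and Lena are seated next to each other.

Treat {Faye, Lena} as one unit (2 internal orders) and seat the resulting 8 units around the table: (7)! circular arrangements.
So 2 × (7)! = 2 × 5040 = 10080.

10080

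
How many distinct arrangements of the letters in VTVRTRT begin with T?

90

Fix T in the first position and arrange the remaining 6 letters.
Those 6 letters have R appearing twice, T appearing twice, and V appearing twice, giving (6)!/(2!·2!·2!) = 90.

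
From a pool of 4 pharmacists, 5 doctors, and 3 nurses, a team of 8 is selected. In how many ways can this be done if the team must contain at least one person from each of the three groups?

Unrestricted: C(12,8) = 495 ways to pick any 8 of the 12.
Subtract selections that omit an entire group: no pharmacists → C(8,8) = 1; no doctors → C(7,8) = 0; no nurses → C(9,8) = 9.
Add back selections omitting two groups (i.e. drawn from a single group): C(4,8) + C(5,8) + C(3,8) = 0.
By inclusion–exclusion: 495 − 10 + 0 = 485.

485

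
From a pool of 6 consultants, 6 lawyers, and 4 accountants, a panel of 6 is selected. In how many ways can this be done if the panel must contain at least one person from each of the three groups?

6666

Unrestricted: C(16,6) = 8008 ways to pick any 6 of the 16.
Selections missing a whole group: no consultants → C(10,6) = 210; no lawyers → C(10,6) = 210; no accountants → C(12,6) = 924.
Add back selections omitting two groups (i.e. drawn from a single group): C(6,6) + C(6,6) + C(4,6) = 2.
By inclusion–exclusion: 8008 − 1344 + 2 = 6666.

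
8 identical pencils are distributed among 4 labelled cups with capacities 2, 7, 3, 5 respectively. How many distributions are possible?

67

Without the upper bounds there are C(11,3) = 165 ways to split 8 among 4 cups.
Subtract solutions that violate a single cap (substitute x_i' = x_i − (cap_i+1)): x_1 ≥ 3 gives C(8,3) = 56; x_2 ≥ 8 gives C(3,3) = 1; x_3 ≥ 4 gives C(7,3) = 35; x_4 ≥ 6 gives C(5,3) = 10. Together 102.
Add back pairs where two caps are both exceeded: 0 + 4 + 0 + 0 + 0 + 0 = 4.
By inclusion–exclusion the count is 165 − 102 + 4 = 67.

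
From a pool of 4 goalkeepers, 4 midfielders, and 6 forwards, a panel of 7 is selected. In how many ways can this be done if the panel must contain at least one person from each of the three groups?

Total 7-person selections from all 14: C(14,7) = 3432.
Subtract selections that omit an entire group: no goalkeepers → C(10,7) = 120; no midfielders → C(10,7) = 120; no forwards → C(8,7) = 8.
Add back selections omitting two groups (i.e. drawn from a single group): C(4,7) + C(4,7) + C(6,7) = 0.
By inclusion–exclusion: 3432 − 248 + 0 = 3184.

3184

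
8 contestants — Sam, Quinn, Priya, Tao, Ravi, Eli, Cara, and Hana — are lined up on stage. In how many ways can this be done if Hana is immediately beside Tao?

Place the 6 others and the Hana-Tao pair as 7 objects in a line; the pair has 2 internal arrangements.
That gives 2 × 7! = 2 × 5040 = 10080.

10080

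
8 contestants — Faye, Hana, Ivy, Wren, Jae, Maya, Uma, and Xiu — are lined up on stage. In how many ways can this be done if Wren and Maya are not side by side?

There are 8! = 40320 arrangements in all. If Wren and Maya are adjacent, merging them into one block gives 2·(7)! = 10080 arrangements.
So 40320 − 10080 = 30240 arrangements keep them apart.

30240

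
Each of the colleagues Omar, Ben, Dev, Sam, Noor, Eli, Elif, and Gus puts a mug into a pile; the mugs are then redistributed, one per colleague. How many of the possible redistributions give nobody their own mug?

14833

This is the derangement count D_8: permutations of 8 items with no fixed point.
By inclusion–exclusion this is Σ_{j=0}^{8} (−1)^j C(8,j)·(8−j)!.
Computing: 40320 − 40320 + 20160 − 6720 + 1680 − 336 + 56 − 8 + 1 = 14833.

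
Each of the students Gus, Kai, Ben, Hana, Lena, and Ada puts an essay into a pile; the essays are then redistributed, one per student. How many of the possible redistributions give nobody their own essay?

Let Aᵢ be the assignments in which student i gets their own essay. We want the size of the complement of A₁∪…∪A_6.
By inclusion–exclusion this is Σ_{j=0}^{6} (−1)^j C(6,j)·(6−j)!.
Computing: 720 − 720 + 360 − 120 + 30 − 6 + 1 = 265.

265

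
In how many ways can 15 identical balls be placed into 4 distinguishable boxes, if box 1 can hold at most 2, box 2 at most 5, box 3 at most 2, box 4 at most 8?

10

By stars and bars, unrestricted non-negative solutions to x_1+…+x_4 = 15 number C(15+3,3) = 816.
Subtract solutions that violate a single cap (substitute x_i' = x_i − (cap_i+1)): x_1 ≥ 3 gives C(15,3) = 455; x_2 ≥ 6 gives C(12,3) = 220; x_3 ≥ 3 gives C(15,3) = 455; x_4 ≥ 9 gives C(9,3) = 84. Together 1214.
Add back pairs where two caps are both exceeded: 84 + 220 + 20 + 84 + 1 + 20 = 429.
Subtract triples: 20 + 0 + 1 + 0 = 21.
By inclusion–exclusion the count is 816 − 1214 + 429 − 21 = 10.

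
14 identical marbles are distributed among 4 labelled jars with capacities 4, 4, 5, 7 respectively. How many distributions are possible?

By stars and bars, unrestricted non-negative solutions to x_1+…+x_4 = 14 number C(14+3,3) = 680.
Subtract solutions that violate a single cap (substitute x_i' = x_i − (cap_i+1)): x_1 ≥ 5 gives C(12,3) = 220; x_2 ≥ 5 gives C(12,3) = 220; x_3 ≥ 6 gives C(11,3) = 165; x_4 ≥ 8 gives C(9,3) = 84. Together 689.
Add back pairs where two caps are both exceeded: 35 + 20 + 4 + 20 + 4 + 1 = 84.
By inclusion–exclusion the count is 680 − 689 + 84 = 75.

75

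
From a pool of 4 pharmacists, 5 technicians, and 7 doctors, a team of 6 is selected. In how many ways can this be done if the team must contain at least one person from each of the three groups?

Unrestricted: C(16,6) = 8008 ways to pick any 6 of the 16.
Selections missing a whole group: no pharmacists → C(12,6) = 924; no technicians → C(11,6) = 462; no doctors → C(9,6) = 84.
Add back selections omitting two groups (i.e. drawn from a single group): C(4,6) + C(5,6) + C(7,6) = 7.
By inclusion–exclusion: 8008 − 1470 + 7 = 6545.

6545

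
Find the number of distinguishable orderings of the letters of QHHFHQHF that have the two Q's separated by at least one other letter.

There are 8!/(4!·2!·2!) = 420 arrangements of QHHFHQHF in total.
If the two Q's are adjacent, glue them into one block, leaving 7 items to arrange: (7)!/(4!·2!) = 105 ways.
Subtracting, 420 − 105 = 315 arrangements keep the Q's apart.

315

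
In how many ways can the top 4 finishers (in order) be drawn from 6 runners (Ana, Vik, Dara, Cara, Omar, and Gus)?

This is an ordered selection of 4 from 6: P(6,4).
That gives 6 × 5 × 4 × 3 = 360.

360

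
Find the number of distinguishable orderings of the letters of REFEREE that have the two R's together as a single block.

Treat the 2 copies of R as a single block. The multiset to arrange is then {RR, E, E, E, E, F}, 6 items in all.
That gives (6)!/(4!) = 30 arrangements.

30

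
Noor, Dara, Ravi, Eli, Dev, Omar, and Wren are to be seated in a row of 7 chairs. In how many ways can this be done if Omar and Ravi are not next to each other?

Of the 7! = 5040 arrangements, those with Omar and Ravi adjacent number 2 × 6! = 1440 (treat the pair as a block with 2 internal orders).
So 5040 − 1440 = 3600 arrangements keep them apart.

3600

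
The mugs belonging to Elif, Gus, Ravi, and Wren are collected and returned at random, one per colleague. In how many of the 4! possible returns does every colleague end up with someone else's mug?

9

Let Aᵢ be the assignments in which colleague i gets their own mug. We want the size of the complement of A₁∪…∪A_4.
By inclusion–exclusion this is Σ_{j=0}^{4} (−1)^j C(4,j)·(4−j)!.
Computing: 24 − 24 + 12 − 4 + 1 = 9.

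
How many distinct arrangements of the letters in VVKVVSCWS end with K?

With the last slot taken by K, it remains to arrange the other 8 letters (VVVVSCWS).
Those 8 letters have S appearing twice and V appearing 4 times, giving (8)!/(4!·2!) = 840.

840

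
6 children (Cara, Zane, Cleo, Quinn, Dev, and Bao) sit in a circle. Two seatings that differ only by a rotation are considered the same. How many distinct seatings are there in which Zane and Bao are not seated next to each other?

Without the restriction there are (5)! = 120 seatings.
Seatings with Zane beside Bao: treat them as a block with 2 internal orders, giving 2 × (4)! = 48.
Subtracting, 120 − 48 = 72.

72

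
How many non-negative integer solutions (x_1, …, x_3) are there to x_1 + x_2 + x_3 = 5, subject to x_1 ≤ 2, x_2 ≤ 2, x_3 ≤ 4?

Ignoring the caps, the number of non-negative solutions to x_1+…+x_3 = 5 is C(7,2) = 21.
Subtract solutions that violate a single cap (substitute x_i' = x_i − (cap_i+1)): x_1 ≥ 3 gives C(4,2) = 6; x_2 ≥ 3 gives C(4,2) = 6; x_3 ≥ 5 gives C(2,2) = 1. Together 13.
No two caps can be exceeded simultaneously, so the pair terms are all 0.
By inclusion–exclusion the count is 21 − 13 + 0 = 8.

8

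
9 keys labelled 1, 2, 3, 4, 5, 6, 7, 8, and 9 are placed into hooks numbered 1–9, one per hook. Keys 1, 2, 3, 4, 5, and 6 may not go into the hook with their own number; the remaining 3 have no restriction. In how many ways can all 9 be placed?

183822

Let Aᵢ (for 1 ≤ i ≤ 6) be the placements that put key i in its forbidden hook. Any j of these fix j positions, leaving (9−j)! ways to fill the rest, and there are C(6,j) ways to pick which j.
By inclusion–exclusion, the number of valid placements is Σ_{j=0}^{6} (−1)^j C(6,j)·(9−j)!.
Computing: 362880 − 241920 + 75600 − 14400 + 1800 − 144 + 6 = 183822.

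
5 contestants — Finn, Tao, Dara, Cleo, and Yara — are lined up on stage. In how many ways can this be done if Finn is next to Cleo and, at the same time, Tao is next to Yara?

Treat {Finn,Cleo} as one block (2 orders) and {Tao,Yara} as another (2 orders).
That leaves 3 units to arrange: 2 × 2 × 3! = 4 × 6 = 24.

24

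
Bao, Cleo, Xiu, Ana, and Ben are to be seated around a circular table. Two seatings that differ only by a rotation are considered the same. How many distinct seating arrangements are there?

Fix one person's seat to break rotational symmetry; the remaining 4 people can be arranged in (4)! = 24 ways.

24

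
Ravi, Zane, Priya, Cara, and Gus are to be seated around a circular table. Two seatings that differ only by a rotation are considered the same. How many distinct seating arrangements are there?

Around a circle, 5 distinct people have 5!/5 = (4)! = 24 rotationally distinct seatings.

24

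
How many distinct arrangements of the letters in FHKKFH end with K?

With the last slot taken by K, it remains to arrange the other 5 letters (FHKFH).
Those 5 letters have F appearing twice and H appearing twice, giving (5)!/(2!·2!) = 30.

30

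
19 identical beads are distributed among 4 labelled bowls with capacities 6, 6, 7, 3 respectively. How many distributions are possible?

20

Ignoring the caps, the number of non-negative solutions to x_1+…+x_4 = 19 is C(22,3) = 1540.
Subtract solutions that violate a single cap (substitute x_i' = x_i − (cap_i+1)): x_1 ≥ 7 gives C(15,3) = 455; x_2 ≥ 7 gives C(15,3) = 455; x_3 ≥ 8 gives C(14,3) = 364; x_4 ≥ 4 gives C(18,3) = 816. Together 2090.
Add back pairs where two caps are both exceeded: 56 + 35 + 165 + 35 + 165 + 120 = 576.
Subtract triples: 0 + 4 + 1 + 1 = 6.
By inclusion–exclusion the count is 1540 − 2090 + 576 − 6 = 20.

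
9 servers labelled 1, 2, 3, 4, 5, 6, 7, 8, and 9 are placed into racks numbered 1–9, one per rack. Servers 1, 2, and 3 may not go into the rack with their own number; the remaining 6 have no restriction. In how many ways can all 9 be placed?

256320

Let Aᵢ (for i ∈ {1, 2, 3}) be the placements that put server i in its forbidden rack. Any j of these fix j positions, leaving (9−j)! ways to fill the rest, and there are C(3,j) ways to pick which j.
By inclusion–exclusion, the number of valid placements is Σ_{j=0}^{3} (−1)^j C(3,j)·(9−j)!.
Computing: 362880 − 120960 + 15120 − 720 = 256320.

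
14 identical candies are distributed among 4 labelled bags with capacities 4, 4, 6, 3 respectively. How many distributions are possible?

20

Ignoring the caps, the number of non-negative solutions to x_1+…+x_4 = 14 is C(17,3) = 680.
Subtract solutions that violate a single cap (substitute x_i' = x_i − (cap_i+1)): x_1 ≥ 5 gives C(12,3) = 220; x_2 ≥ 5 gives C(12,3) = 220; x_3 ≥ 7 gives C(10,3) = 120; x_4 ≥ 4 gives C(13,3) = 286. Together 846.
Add back pairs where two caps are both exceeded: 35 + 10 + 56 + 10 + 56 + 20 = 187.
Subtract triples: 0 + 1 + 0 + 0 = 1.
By inclusion–exclusion the count is 680 − 846 + 187 − 1 = 20.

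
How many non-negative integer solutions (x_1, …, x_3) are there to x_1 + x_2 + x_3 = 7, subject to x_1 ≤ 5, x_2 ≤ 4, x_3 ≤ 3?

Ignoring the caps, the number of non-negative solutions to x_1+…+x_3 = 7 is C(9,2) = 36.
Subtract solutions that violate a single cap (substitute x_i' = x_i − (cap_i+1)): x_1 ≥ 6 gives C(3,2) = 3; x_2 ≥ 5 gives C(4,2) = 6; x_3 ≥ 4 gives C(5,2) = 10. Together 19.
No two caps can be exceeded simultaneously, so the pair terms are all 0.
By inclusion–exclusion the count is 36 − 19 + 0 = 17.

17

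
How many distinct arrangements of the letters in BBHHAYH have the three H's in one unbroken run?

60

Treat the 3 copies of H as a single block. The multiset to arrange is then {HHH, A, B, B, Y}, 5 items in all.
That gives (5)!/(2!) = 60 arrangements.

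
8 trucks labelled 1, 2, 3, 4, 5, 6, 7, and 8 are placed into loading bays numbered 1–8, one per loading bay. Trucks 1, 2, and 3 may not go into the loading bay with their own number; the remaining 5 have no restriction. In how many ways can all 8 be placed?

27240

Let Aᵢ (for i ∈ {1, 2, 3}) be the placements that put truck i in its forbidden loading bay. Any j of these fix j positions, leaving (8−j)! ways to fill the rest, and there are C(3,j) ways to pick which j.
By inclusion–exclusion, the number of valid placements is Σ_{j=0}^{3} (−1)^j C(3,j)·(8−j)!.
Computing: 40320 − 15120 + 2160 − 120 = 27240.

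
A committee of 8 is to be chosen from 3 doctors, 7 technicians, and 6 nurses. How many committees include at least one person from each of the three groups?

With no constraint there are C(16,8) = 12870 possible selections.
Selections missing a whole group: no doctors → C(13,8) = 1287; no technicians → C(9,8) = 9; no nurses → C(10,8) = 45.
Add back selections omitting two groups (i.e. drawn from a single group): C(3,8) + C(7,8) + C(6,8) = 0.
By inclusion–exclusion: 12870 − 1341 + 0 = 11529.

11529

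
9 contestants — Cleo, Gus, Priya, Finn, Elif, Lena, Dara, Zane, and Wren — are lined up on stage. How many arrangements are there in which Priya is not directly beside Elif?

282240

Of the 9! = 362880 arrangements, those with Priya and Elif adjacent number 2 × 8! = 80640 (treat the pair as a block with 2 internal orders).
Complementary counting: 362880 − 80640 = 282240.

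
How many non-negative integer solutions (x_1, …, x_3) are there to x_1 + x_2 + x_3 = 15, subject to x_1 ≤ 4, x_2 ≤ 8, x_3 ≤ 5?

Without the upper bounds there are C(17,2) = 136 ways to split 15 among 3 variables.
Subtract solutions that violate a single cap (substitute x_i' = x_i − (cap_i+1)): x_1 ≥ 5 gives C(12,2) = 66; x_2 ≥ 9 gives C(8,2) = 28; x_3 ≥ 6 gives C(11,2) = 55. Together 149.
Add back pairs where two caps are both exceeded: 3 + 15 + 1 = 19.
By inclusion–exclusion the count is 136 − 149 + 19 = 6.

6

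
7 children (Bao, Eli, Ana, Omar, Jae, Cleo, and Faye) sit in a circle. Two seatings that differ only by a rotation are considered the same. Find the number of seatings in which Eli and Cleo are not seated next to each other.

Without the restriction there are (6)! = 720 seatings.
Seatings with Eli beside Cleo: treat them as a block with 2 internal orders, giving 2 × (5)! = 240.
Subtracting, 720 − 240 = 480.

480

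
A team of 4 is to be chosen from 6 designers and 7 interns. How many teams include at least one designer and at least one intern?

Total 4-person selections from all 13: C(13,4) = 715.
Subtract selections that omit an entire group: no designers → C(7,4) = 35; no interns → C(6,4) = 15.
Both groups omitted at once is impossible, so 715 − 50 = 665.

665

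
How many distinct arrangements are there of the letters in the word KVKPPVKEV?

KVKPPVKEV has 9 letters with K appearing 3 times, P appearing twice, and V appearing 3 times.
The number of distinct arrangements is 9!/(3!·3!·2!) = 362880/72 = 5040.

5040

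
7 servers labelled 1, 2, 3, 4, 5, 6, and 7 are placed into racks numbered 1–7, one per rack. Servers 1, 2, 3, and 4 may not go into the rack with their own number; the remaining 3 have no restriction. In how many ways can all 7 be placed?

2790

Let Aᵢ (for 1 ≤ i ≤ 4) be the placements that put server i in its forbidden rack. Any j of these fix j positions, leaving (7−j)! ways to fill the rest, and there are C(4,j) ways to pick which j.
By inclusion–exclusion, the number of valid placements is Σ_{j=0}^{4} (−1)^j C(4,j)·(7−j)!.
Computing: 5040 − 2880 + 720 − 96 + 6 = 2790.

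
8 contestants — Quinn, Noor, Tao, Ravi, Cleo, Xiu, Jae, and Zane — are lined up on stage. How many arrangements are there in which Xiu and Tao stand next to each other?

Treat {Xiu, Tao} as a single unit. There are 7 units to order, and the pair itself can be ordered 2 ways.
That gives 2 × 7! = 2 × 5040 = 10080.

10080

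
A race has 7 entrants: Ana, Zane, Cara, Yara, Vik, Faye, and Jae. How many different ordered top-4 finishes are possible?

840

This is an ordered selection of 4 from 7: P(7,4).
That gives 7 × 6 × 5 × 4 = 840.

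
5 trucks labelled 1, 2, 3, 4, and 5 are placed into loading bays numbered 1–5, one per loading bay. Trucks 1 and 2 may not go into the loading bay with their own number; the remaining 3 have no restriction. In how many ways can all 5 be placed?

78

Let Aᵢ (for i ∈ {1, 2}) be the placements that put truck i in its forbidden loading bay. Any j of these fix j positions, leaving (5−j)! ways to fill the rest, and there are C(2,j) ways to pick which j.
By inclusion–exclusion, the number of valid placements is Σ_{j=0}^{2} (−1)^j C(2,j)·(5−j)!.
Computing: 120 − 48 + 6 = 78.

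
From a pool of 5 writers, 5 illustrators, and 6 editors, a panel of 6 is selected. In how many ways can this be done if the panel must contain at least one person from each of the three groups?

Unrestricted: C(16,6) = 8008 ways to pick any 6 of the 16.
Selections missing a whole group: no writers → C(11,6) = 462; no illustrators → C(11,6) = 462; no editors → C(10,6) = 210.
Add back selections omitting two groups (i.e. drawn from a single group): C(5,6) + C(5,6) + C(6,6) = 1.
By inclusion–exclusion: 8008 − 1134 + 1 = 6875.

6875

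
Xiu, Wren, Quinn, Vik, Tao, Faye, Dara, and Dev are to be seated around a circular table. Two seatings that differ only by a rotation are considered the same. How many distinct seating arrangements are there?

5040

Fix one person's seat to break rotational symmetry; the remaining 7 people can be arranged in (7)! = 5040 ways.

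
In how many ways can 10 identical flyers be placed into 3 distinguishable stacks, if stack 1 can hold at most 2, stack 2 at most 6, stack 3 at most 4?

By stars and bars, unrestricted non-negative solutions to x_1+…+x_3 = 10 number C(10+2,2) = 66.
Subtract solutions that violate a single cap (substitute x_i' = x_i − (cap_i+1)): x_1 ≥ 3 gives C(9,2) = 36; x_2 ≥ 7 gives C(5,2) = 10; x_3 ≥ 5 gives C(7,2) = 21. Together 67.
Add back pairs where two caps are both exceeded: 1 + 6 + 0 = 7.
By inclusion–exclusion the count is 66 − 67 + 7 = 6.

6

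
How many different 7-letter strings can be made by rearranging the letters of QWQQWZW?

140

Letter multiplicities in QWQQWZW: Q×3, W×3, Z×1.
So there are 7! / (3!·3!) = 140 distinguishable arrangements.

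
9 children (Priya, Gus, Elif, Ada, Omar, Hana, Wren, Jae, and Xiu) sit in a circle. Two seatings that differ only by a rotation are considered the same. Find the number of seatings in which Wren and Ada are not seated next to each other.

30240

Without the restriction there are (8)! = 40320 seatings.
Those with Wren next to Ada: fuse the pair into one unit and seat 8 units around a circle — 2·(7)! = 10080.
Subtracting, 40320 − 10080 = 30240.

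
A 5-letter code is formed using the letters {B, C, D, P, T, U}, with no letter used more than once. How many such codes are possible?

Choose and order 5 of the 6 symbols: the first letter has 6 options, the next 5, and so on down to 2.
6 × 5 × 4 × 3 × 2 = 720.

720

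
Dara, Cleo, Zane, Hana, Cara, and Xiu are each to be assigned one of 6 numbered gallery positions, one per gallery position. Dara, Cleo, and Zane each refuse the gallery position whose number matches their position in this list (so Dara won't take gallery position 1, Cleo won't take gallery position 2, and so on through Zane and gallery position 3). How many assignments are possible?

426

Let Aᵢ (for i ∈ {1, 2, 3}) be the placements that put person i in their forbidden gallery position. Any j of these fix j positions, leaving (6−j)! ways to fill the rest, and there are C(3,j) ways to pick which j.
By inclusion–exclusion, the number of valid placements is Σ_{j=0}^{3} (−1)^j C(3,j)·(6−j)!.
Computing: 720 − 360 + 72 − 6 = 426.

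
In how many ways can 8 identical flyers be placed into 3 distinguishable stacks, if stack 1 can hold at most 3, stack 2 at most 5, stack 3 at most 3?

10

Without the upper bounds there are C(10,2) = 45 ways to split 8 among 3 stacks.
Subtract solutions that violate a single cap (substitute x_i' = x_i − (cap_i+1)): x_1 ≥ 4 gives C(6,2) = 15; x_2 ≥ 6 gives C(4,2) = 6; x_3 ≥ 4 gives C(6,2) = 15. Together 36.
Add back pairs where two caps are both exceeded: 0 + 1 + 0 = 1.
By inclusion–exclusion the count is 45 − 36 + 1 = 10.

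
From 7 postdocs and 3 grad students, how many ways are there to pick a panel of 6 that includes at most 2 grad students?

Split by how many grad students are chosen (0 through 2).
Sum: C(3,0)·C(7,6) + C(3,1)·C(7,5) + C(3,2)·C(7,4) = 7 + 63 + 105 = 175.

175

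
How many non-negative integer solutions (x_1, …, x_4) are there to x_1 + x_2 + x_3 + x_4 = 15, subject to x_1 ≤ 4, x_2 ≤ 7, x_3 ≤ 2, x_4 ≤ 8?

By stars and bars, unrestricted non-negative solutions to x_1+…+x_4 = 15 number C(15+3,3) = 816.
Subtract solutions that violate a single cap (substitute x_i' = x_i − (cap_i+1)): x_1 ≥ 5 gives C(13,3) = 286; x_2 ≥ 8 gives C(10,3) = 120; x_3 ≥ 3 gives C(15,3) = 455; x_4 ≥ 9 gives C(9,3) = 84. Together 945.
Add back pairs where two caps are both exceeded: 10 + 120 + 4 + 35 + 0 + 20 = 189.
By inclusion–exclusion the count is 816 − 945 + 189 = 60.

60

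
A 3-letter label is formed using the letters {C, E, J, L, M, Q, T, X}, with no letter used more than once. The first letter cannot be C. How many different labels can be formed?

The first letter has 8−1 = 7 choices (anything except C).
The remaining 2 letters are filled from the other 7 symbols without repetition: 7 × 6 = 42.
Total: 7 × 42 = 294.

294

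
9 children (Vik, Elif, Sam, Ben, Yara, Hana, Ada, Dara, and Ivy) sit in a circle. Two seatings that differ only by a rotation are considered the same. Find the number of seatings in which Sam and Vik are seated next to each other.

10080

Treat {Sam, Vik} as one unit (2 internal orders) and seat the resulting 8 units around the table: (7)! circular arrangements.
So 2 × (7)! = 2 × 5040 = 10080.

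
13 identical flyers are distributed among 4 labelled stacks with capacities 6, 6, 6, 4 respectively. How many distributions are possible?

Without the upper bounds there are C(16,3) = 560 ways to split 13 among 4 stacks.
Subtract solutions that violate a single cap (substitute x_i' = x_i − (cap_i+1)): x_1 ≥ 7 gives C(9,3) = 84; x_2 ≥ 7 gives C(9,3) = 84; x_3 ≥ 7 gives C(9,3) = 84; x_4 ≥ 5 gives C(11,3) = 165. Together 417.
Add back pairs where two caps are both exceeded: 0 + 0 + 4 + 0 + 4 + 4 = 12.
By inclusion–exclusion the count is 560 − 417 + 12 = 155.

155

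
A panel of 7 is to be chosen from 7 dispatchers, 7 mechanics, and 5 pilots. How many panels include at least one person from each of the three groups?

Unrestricted: C(19,7) = 50388 ways to pick any 7 of the 19.
Selections missing a whole group: no dispatchers → C(12,7) = 792; no mechanics → C(12,7) = 792; no pilots → C(14,7) = 3432.
Add back selections omitting two groups (i.e. drawn from a single group): C(7,7) + C(7,7) + C(5,7) = 2.
By inclusion–exclusion: 50388 − 5016 + 2 = 45374.

45374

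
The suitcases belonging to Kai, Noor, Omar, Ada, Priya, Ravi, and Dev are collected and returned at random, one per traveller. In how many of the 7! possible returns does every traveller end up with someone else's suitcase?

This is the derangement count D_7: permutations of 7 items with no fixed point.
By inclusion–exclusion this is Σ_{j=0}^{7} (−1)^j C(7,j)·(7−j)!.
Computing: 5040 − 5040 + 2520 − 840 + 210 − 42 + 7 − 1 = 1854.

1854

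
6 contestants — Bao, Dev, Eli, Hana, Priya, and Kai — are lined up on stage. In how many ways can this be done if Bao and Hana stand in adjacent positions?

240

Place the 4 others and the Bao-Hana pair as 5 objects in a line; the pair has 2 internal arrangements.
That gives 2 × 5! = 2 × 120 = 240.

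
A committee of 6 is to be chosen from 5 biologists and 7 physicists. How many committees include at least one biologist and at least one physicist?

Total 6-person selections from all 12: C(12,6) = 924.
Selections missing a whole group: no biologists → C(7,6) = 7; no physicists → C(5,6) = 0.
Both groups omitted at once is impossible, so 924 − 7 = 917.

917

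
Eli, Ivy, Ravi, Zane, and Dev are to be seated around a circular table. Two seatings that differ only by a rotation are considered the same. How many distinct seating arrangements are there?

24

Fix one person's seat to break rotational symmetry; the remaining 4 people can be arranged in (4)! = 24 ways.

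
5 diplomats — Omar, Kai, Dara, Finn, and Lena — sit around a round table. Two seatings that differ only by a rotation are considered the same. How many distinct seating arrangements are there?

24

Fix one person's seat to break rotational symmetry; the remaining 4 people can be arranged in (4)! = 24 ways.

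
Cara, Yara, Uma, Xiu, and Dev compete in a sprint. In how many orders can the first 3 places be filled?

This is an ordered selection of 3 from 5: P(5,3).
That gives 5 × 4 × 3 = 60.

60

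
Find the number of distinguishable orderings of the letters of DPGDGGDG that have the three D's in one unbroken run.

Treat the 3 copies of D as a single block. The multiset to arrange is then {DDD, G, G, G, G, P}, 6 items in all.
That gives (6)!/(4!) = 30 arrangements.

30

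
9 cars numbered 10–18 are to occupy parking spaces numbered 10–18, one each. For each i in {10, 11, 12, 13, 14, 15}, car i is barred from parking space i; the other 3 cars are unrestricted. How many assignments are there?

183822

Let Aᵢ (for 10 ≤ i ≤ 15) be the placements that put car i in its forbidden parking space. Any j of these fix j positions, leaving (9−j)! ways to fill the rest, and there are C(6,j) ways to pick which j.
By inclusion–exclusion, the number of valid placements is Σ_{j=0}^{6} (−1)^j C(6,j)·(9−j)!.
Computing: 362880 − 241920 + 75600 − 14400 + 1800 − 144 + 6 = 183822.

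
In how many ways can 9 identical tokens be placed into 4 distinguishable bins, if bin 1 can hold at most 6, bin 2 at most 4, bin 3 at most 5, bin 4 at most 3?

Without the upper bounds there are C(12,3) = 220 ways to split 9 among 4 bins.
Subtract solutions that violate a single cap (substitute x_i' = x_i − (cap_i+1)): x_1 ≥ 7 gives C(5,3) = 10; x_2 ≥ 5 gives C(7,3) = 35; x_3 ≥ 6 gives C(6,3) = 20; x_4 ≥ 4 gives C(8,3) = 56. Together 121.
Add back pairs where two caps are both exceeded: 0 + 0 + 0 + 0 + 1 + 0 = 1.
By inclusion–exclusion the count is 220 − 121 + 1 = 100.

100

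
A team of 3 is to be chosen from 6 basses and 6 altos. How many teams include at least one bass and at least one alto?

180

With no constraint there are C(12,3) = 220 possible selections.
Selections missing a whole group: no basses → C(6,3) = 20; no altos → C(6,3) = 20.
Both groups omitted at once is impossible, so 220 − 40 = 180.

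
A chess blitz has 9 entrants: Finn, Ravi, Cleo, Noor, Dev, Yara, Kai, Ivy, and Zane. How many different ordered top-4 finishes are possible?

3024

There are 9 choices for 1st place, 8 for 2nd, and so on down to 6 for position 4.
That gives 9 × 8 × 7 × 6 = 3024.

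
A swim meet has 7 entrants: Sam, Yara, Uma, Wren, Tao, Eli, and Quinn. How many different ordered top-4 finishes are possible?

There are 7 choices for 1st place, 6 for 2nd, and so on down to 4 for position 4.
That gives 7 × 6 × 5 × 4 = 840.

840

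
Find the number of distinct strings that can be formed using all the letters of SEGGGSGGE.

756

Letter multiplicities in SEGGGSGGE: E×2, G×5, S×2.
Dividing 9! = 362880 by 5!·2!·2! = 480 for the repeated letters gives 756.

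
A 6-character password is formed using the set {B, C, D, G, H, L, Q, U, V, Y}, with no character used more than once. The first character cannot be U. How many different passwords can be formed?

136080

The first character has 10−1 = 9 choices (anything except U).
The remaining 5 characters are filled from the other 9 symbols without repetition: 9 × 8 × 7 × 6 × 5 = 15120.
Total: 9 × 15120 = 136080.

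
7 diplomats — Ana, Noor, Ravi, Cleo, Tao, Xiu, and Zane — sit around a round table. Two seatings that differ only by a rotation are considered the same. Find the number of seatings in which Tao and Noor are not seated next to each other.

Without the restriction there are (6)! = 720 seatings.
Seatings with Tao beside Noor: treat them as a block with 2 internal orders, giving 2 × (5)! = 240.
Subtracting, 720 − 240 = 480.

480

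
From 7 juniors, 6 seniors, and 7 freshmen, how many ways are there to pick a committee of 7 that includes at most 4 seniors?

76960

Split by how many seniors are chosen (0 through 4).
Sum: C(6,0)·C(14,7) + C(6,1)·C(14,6) + C(6,2)·C(14,5) + C(6,3)·C(14,4) + C(6,4)·C(14,3) = 3432 + 18018 + 30030 + 20020 + 5460 = 76960.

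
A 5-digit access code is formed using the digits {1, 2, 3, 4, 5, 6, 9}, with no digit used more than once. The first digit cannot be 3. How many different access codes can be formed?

2160

The first digit has 7−1 = 6 choices (anything except 3).
The remaining 4 digits are filled from the other 6 symbols without repetition: 6 × 5 × 4 × 3 = 360.
Total: 6 × 360 = 2160.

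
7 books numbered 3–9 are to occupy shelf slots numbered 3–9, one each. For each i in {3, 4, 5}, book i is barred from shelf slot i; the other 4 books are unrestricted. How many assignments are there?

3216

Let Aᵢ (for i ∈ {3, 4, 5}) be the placements that put book i in its forbidden shelf slot. Any j of these fix j positions, leaving (7−j)! ways to fill the rest, and there are C(3,j) ways to pick which j.
By inclusion–exclusion, the number of valid placements is Σ_{j=0}^{3} (−1)^j C(3,j)·(7−j)!.
Computing: 5040 − 2160 + 360 − 24 = 3216.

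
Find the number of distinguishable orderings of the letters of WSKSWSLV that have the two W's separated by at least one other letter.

Total arrangements of WSKSWSLV: 8!/(3!·2!) = 3360.
Arrangements with the W's together: treat WW as one letter, giving (7)!/(3!) = 840.
Subtracting, 3360 − 840 = 2520 arrangements keep the W's apart.

2520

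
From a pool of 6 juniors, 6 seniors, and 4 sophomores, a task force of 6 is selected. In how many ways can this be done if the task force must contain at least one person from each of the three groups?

6666

Total 6-person selections from all 16: C(16,6) = 8008.
Subtract selections that omit an entire group: no juniors → C(10,6) = 210; no seniors → C(10,6) = 210; no sophomores → C(12,6) = 924.
Add back selections omitting two groups (i.e. drawn from a single group): C(6,6) + C(6,6) + C(4,6) = 2.
By inclusion–exclusion: 8008 − 1344 + 2 = 6666.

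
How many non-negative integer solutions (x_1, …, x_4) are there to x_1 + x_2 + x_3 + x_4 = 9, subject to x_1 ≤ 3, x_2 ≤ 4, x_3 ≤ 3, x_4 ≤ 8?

78

Without the upper bounds there are C(12,3) = 220 ways to split 9 among 4 variables.
Subtract solutions that violate a single cap (substitute x_i' = x_i − (cap_i+1)): x_1 ≥ 4 gives C(8,3) = 56; x_2 ≥ 5 gives C(7,3) = 35; x_3 ≥ 4 gives C(8,3) = 56; x_4 ≥ 9 gives C(3,3) = 1. Together 148.
Add back pairs where two caps are both exceeded: 1 + 4 + 0 + 1 + 0 + 0 = 6.
By inclusion–exclusion the count is 220 − 148 + 6 = 78.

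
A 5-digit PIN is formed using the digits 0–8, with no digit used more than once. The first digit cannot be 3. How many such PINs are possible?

13440

The first digit has 9−1 = 8 choices (anything except 3).
The remaining 4 digits are filled from the other 8 symbols without repetition: 8 × 7 × 6 × 5 = 1680.
Total: 8 × 1680 = 13440.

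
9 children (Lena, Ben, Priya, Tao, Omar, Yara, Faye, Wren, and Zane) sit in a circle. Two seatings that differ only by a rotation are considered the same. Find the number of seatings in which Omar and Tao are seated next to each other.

Treat {Omar, Tao} as one unit (2 internal orders) and seat the resulting 8 units around the table: (7)! circular arrangements.
So 2 × (7)! = 2 × 5040 = 10080.

10080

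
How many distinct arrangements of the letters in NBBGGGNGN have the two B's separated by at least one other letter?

980

There are 9!/(4!·3!·2!) = 1260 arrangements of NBBGGGNGN in total.
Arrangements with the B's together: treat BB as one letter, giving (8)!/(4!·3!) = 280.
Subtracting, 1260 − 280 = 980 arrangements keep the B's apart.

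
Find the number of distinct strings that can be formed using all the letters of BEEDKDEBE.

3780

Letter multiplicities in BEEDKDEBE: B×2, D×2, E×4, K×1.
So there are 9! / (4!·2!·2!) = 3780 distinguishable arrangements.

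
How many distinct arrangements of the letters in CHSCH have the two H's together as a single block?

12

Treat the 2 copies of H as a single block. The multiset to arrange is then {HH, C, C, S}, 4 items in all.
That gives (4)!/(2!) = 12 arrangements.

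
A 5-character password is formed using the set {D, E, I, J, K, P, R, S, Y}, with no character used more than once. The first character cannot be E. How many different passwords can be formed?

13440

The first character has 9−1 = 8 choices (anything except E).
The remaining 4 characters are filled from the other 8 symbols without repetition: 8 × 7 × 6 × 5 = 1680.
Total: 8 × 1680 = 13440.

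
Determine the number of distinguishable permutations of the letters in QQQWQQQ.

Letter multiplicities in QQQWQQQ: Q×6, W×1.
The number of distinct arrangements is 7!/(6!) = 5040/720 = 7.

7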